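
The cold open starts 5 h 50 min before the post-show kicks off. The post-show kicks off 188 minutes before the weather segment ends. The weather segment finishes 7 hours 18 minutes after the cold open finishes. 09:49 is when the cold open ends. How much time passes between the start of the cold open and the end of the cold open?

The weather segment ends at 09:49 + 438 min = 17:07.
The post-show starts at 17:07 − 188 min = 13:59.
The cold open starts at 13:59 − 350 min = 08:09.
From 08:09 to 09:49 is 100 minutes.

100 minutes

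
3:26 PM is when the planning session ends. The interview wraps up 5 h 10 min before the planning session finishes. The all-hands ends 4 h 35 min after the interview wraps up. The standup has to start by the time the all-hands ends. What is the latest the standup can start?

The interview ends at 3:26 PM − 310 min = 10:16 AM.
The all-hands ends at 10:16 AM + 275 min = 2:51 PM.
The standup is bounded by the all-hands, so the latest it can start is 2:51 PM.

2:51 PM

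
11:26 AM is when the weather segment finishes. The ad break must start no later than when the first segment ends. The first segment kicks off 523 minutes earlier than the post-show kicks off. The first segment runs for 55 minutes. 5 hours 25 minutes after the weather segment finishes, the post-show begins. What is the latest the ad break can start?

The post-show starts at 11:26 AM + 325 min = 4:51 PM.
The first segment starts at 4:51 PM − 523 min = 8:08 AM.
The first segment ends at 8:08 AM + 55 min = 9:03 AM.
The ad break is bounded by the first segment, so the latest it can start is 9:03 AM.

9:03 AM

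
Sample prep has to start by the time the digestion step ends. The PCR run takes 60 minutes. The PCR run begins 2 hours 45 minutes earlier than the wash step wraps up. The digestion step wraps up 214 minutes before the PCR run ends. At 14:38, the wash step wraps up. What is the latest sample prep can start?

The PCR run starts at 14:38 − 165 min = 11:53.
The PCR run ends at 11:53 + 60 min = 12:53.
The digestion step ends at 12:53 − 214 min = 09:19.
Sample prep is bounded by the digestion step, so the latest it can start is 09:19.

09:19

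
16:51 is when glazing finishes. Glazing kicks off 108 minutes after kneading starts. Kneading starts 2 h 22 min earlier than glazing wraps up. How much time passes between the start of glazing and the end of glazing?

Kneading starts at 16:51 − 142 min = 14:29.
Glazing starts at 14:29 + 108 min = 16:17.
From 16:17 to 16:51 is 34 minutes.

34 minutes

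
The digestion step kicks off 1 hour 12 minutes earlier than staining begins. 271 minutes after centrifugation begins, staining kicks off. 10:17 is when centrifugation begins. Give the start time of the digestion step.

13:36

Staining starts at 10:17 + 271 min = 14:48.
The digestion step starts at 14:48 − 72 min = 13:36.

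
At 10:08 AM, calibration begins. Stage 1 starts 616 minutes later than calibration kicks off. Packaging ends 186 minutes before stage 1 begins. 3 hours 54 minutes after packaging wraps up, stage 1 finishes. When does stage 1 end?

9:12 PM

Stage 1 starts at 10:08 AM + 616 min = 8:24 PM.
Packaging ends at 8:24 PM − 186 min = 5:18 PM.
Stage 1 ends at 5:18 PM + 234 min = 9:12 PM.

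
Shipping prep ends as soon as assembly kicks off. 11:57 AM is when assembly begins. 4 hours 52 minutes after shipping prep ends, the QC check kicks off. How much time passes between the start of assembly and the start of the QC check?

4 h 52 min

Shipping prep ends at 11:57 AM.
The QC check starts at 11:57 AM + 292 min = 4:49 PM.
From 11:57 AM to 4:49 PM is 4 h 52 min.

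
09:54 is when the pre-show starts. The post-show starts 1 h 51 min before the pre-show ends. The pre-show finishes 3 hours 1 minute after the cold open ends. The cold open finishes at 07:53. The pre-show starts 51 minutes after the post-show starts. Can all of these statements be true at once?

Yes

The pre-show ends at 07:53 + 181 min = 10:54.
The post-show starts at 10:54 − 111 min = 09:03.
The pre-show starts at 09:03 + 51 min = 09:54.
That matches the stated 09:54, so the schedule is consistent.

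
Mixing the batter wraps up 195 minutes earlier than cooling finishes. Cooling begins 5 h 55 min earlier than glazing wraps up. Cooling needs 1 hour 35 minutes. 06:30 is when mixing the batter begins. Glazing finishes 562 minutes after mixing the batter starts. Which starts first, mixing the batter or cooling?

Glazing ends at 06:30 + 562 min = 15:52.
Cooling starts at 15:52 − 355 min = 09:57.
Mixing the batter starts at 06:30 and cooling starts at 09:57, so mixing the batter is first.

mixing the batter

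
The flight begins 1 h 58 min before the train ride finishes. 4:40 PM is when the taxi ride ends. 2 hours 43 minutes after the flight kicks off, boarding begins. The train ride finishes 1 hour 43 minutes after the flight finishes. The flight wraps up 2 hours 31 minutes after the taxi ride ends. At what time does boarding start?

9:39 PM

The flight ends at 4:40 PM + 151 min = 7:11 PM.
The train ride ends at 7:11 PM + 103 min = 8:54 PM.
The flight starts at 8:54 PM − 118 min = 6:56 PM.
Boarding starts at 6:56 PM + 163 min = 9:39 PM.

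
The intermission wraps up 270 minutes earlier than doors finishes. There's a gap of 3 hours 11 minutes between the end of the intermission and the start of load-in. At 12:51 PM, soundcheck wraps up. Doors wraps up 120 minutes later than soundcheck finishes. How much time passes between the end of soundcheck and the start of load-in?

Doors ends at 12:51 PM + 120 min = 2:51 PM.
The intermission ends at 2:51 PM − 270 min = 10:21 AM.
Load-in starts at 10:21 AM + 191 min = 1:32 PM.
From 12:51 PM to 1:32 PM is 41 minutes.

41 minutes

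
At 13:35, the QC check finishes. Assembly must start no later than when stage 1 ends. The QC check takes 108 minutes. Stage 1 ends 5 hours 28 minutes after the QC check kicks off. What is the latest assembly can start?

The QC check starts at 13:35 − 108 min = 11:47.
Stage 1 ends at 11:47 + 328 min = 17:15.
Assembly is bounded by stage 1, so the latest it can start is 17:15.

17:15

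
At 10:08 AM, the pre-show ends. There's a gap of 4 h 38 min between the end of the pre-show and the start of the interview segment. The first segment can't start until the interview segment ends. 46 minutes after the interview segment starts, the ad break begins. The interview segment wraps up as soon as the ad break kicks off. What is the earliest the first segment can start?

The interview segment starts at 10:08 AM + 278 min = 2:46 PM.
The ad break starts at 2:46 PM + 46 min = 3:32 PM.
So the interview segment ends at 3:32 PM.
The first segment is bounded by the interview segment, so the earliest it can start is 3:32 PM.

3:32 PM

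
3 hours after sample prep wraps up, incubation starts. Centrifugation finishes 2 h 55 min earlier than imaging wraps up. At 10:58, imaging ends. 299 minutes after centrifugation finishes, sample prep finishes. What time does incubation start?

Centrifugation ends at 10:58 − 175 min = 08:03.
Sample prep ends at 08:03 + 299 min = 13:02.
Incubation starts at 13:02 + 180 min = 16:02.

16:02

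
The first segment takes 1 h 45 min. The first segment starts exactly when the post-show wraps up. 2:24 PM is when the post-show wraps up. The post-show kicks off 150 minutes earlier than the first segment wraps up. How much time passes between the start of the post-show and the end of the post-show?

The first segment starts at 2:24 PM.
The first segment ends at 2:24 PM + 105 min = 4:09 PM.
The post-show starts at 4:09 PM − 150 min = 1:39 PM.
From 1:39 PM to 2:24 PM is 45 minutes.

45 minutes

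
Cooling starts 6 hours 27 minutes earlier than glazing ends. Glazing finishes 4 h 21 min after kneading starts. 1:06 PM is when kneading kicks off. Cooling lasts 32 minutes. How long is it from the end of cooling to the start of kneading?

Glazing ends at 1:06 PM + 261 min = 5:27 PM.
Cooling starts at 5:27 PM − 387 min = 11:00 AM.
Cooling ends at 11:00 AM + 32 min = 11:32 AM.
From 11:32 AM to 1:06 PM is 94 minutes.

94 minutes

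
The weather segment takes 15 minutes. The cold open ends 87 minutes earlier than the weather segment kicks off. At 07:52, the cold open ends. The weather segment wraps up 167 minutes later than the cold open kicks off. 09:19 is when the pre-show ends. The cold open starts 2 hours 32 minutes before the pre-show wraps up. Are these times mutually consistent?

Yes

The cold open starts at 09:19 − 152 min = 06:47.
The weather segment ends at 06:47 + 167 min = 09:34.
The weather segment starts at 09:34 − 15 min = 09:19.
The cold open ends at 09:19 − 87 min = 07:52.
That matches the stated 07:52, so the schedule is consistent.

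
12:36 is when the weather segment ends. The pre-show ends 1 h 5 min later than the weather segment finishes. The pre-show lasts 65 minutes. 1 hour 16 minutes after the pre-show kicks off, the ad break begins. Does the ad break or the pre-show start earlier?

The pre-show ends at 12:36 + 65 min = 13:41.
The pre-show starts at 13:41 − 65 min = 12:36.
The ad break starts at 12:36 + 76 min = 13:52.
The ad break starts at 13:52 and the pre-show starts at 12:36, so the pre-show is first.

the pre-show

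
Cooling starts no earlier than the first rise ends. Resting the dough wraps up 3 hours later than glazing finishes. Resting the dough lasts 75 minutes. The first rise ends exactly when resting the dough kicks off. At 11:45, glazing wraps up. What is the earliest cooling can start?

Resting the dough ends at 11:45 + 180 min = 14:45.
Resting the dough starts at 14:45 − 75 min = 13:30.
So the first rise ends at 13:30.
Cooling is bounded by the first rise, so the earliest it can start is 13:30.

13:30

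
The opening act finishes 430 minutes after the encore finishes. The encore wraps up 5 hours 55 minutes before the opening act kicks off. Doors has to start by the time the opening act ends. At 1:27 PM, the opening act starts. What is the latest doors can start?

The encore ends at 1:27 PM − 355 min = 7:32 AM.
The opening act ends at 7:32 AM + 430 min = 2:42 PM.
Doors is bounded by the opening act, so the latest it can start is 2:42 PM.

2:42 PM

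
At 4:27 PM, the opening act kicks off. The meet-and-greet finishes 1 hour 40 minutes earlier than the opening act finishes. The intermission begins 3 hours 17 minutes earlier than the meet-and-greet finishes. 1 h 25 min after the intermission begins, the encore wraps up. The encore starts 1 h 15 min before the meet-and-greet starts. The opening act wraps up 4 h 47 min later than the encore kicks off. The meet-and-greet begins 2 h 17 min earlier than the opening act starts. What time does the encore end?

The meet-and-greet starts at 4:27 PM − 137 min = 2:10 PM.
The encore starts at 2:10 PM − 75 min = 12:55 PM.
The opening act ends at 12:55 PM + 287 min = 5:42 PM.
The meet-and-greet ends at 5:42 PM − 100 min = 4:02 PM.
The intermission starts at 4:02 PM − 197 min = 12:45 PM.
The encore ends at 12:45 PM + 85 min = 2:10 PM.

2:10 PM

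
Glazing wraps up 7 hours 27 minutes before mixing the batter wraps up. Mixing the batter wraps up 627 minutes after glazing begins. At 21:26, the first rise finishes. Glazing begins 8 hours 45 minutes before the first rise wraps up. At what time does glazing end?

15:41

Glazing starts at 21:26 − 525 min = 12:41.
Mixing the batter ends at 12:41 + 627 min = 23:08.
Glazing ends at 23:08 − 447 min = 15:41.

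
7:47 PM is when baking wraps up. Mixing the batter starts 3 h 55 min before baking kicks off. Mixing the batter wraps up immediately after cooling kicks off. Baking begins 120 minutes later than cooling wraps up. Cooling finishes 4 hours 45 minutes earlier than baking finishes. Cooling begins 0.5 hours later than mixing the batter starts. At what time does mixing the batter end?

1:37 PM

Cooling ends at 7:47 PM − 285 min = 3:02 PM.
Baking starts at 3:02 PM + 120 min = 5:02 PM.
Mixing the batter starts at 5:02 PM − 235 min = 1:07 PM.
Cooling starts at 1:07 PM + 30 min = 1:37 PM.
So mixing the batter ends at 1:37 PM.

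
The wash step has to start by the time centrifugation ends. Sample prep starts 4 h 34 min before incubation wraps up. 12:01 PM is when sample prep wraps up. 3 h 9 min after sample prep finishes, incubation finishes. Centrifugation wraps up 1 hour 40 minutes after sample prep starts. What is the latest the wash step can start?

Incubation ends at 12:01 PM + 189 min = 3:10 PM.
Sample prep starts at 3:10 PM − 274 min = 10:36 AM.
Centrifugation ends at 10:36 AM + 100 min = 12:16 PM.
The wash step is bounded by centrifugation, so the latest it can start is 12:16 PM.

12:16 PM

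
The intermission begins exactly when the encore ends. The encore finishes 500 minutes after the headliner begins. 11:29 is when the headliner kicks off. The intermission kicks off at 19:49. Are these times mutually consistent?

Yes

The encore ends at 11:29 + 500 min = 19:49.
So the intermission starts at 19:49.
That matches the stated 19:49, so the schedule is consistent.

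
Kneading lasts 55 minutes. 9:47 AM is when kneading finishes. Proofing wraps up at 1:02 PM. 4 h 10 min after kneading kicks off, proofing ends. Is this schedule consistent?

Yes

Kneading starts at 9:47 AM − 55 min = 8:52 AM.
Proofing ends at 8:52 AM + 250 min = 1:02 PM.
That matches the stated 1:02 PM, so the schedule is consistent.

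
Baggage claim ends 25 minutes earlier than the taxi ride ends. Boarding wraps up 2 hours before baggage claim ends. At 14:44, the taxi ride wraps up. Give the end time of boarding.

Baggage claim ends at 14:44 − 25 min = 14:19.
Boarding ends at 14:19 − 120 min = 12:19.

12:19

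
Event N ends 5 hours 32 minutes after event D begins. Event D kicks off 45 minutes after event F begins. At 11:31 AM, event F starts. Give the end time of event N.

Event D starts at 11:31 AM + 45 min = 12:16 PM.
Event N ends at 12:16 PM + 332 min = 5:48 PM.

5:48 PM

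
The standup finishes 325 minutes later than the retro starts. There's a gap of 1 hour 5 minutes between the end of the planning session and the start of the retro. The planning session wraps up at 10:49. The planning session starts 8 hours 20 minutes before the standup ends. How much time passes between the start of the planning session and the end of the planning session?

1 h 50 min

The retro starts at 10:49 + 65 min = 11:54.
The standup ends at 11:54 + 325 min = 17:19.
The planning session starts at 17:19 − 500 min = 08:59.
From 08:59 to 10:49 is 1 h 50 min.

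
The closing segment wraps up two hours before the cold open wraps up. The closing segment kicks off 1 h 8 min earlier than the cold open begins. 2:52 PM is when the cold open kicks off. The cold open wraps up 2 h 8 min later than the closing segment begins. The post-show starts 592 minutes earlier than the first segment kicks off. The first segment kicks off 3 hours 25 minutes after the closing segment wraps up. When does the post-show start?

The closing segment starts at 2:52 PM − 68 min = 1:44 PM.
The cold open ends at 1:44 PM + 128 min = 3:52 PM.
The closing segment ends at 3:52 PM − 120 min = 1:52 PM.
The first segment starts at 1:52 PM + 205 min = 5:17 PM.
The post-show starts at 5:17 PM − 592 min = 7:25 AM.

7:25 AM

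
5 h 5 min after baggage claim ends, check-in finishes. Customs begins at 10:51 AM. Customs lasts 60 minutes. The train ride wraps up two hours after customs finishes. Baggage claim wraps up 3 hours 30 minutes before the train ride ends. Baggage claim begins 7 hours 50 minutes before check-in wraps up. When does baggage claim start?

Customs ends at 10:51 AM + 60 min = 11:51 AM.
The train ride ends at 11:51 AM + 120 min = 1:51 PM.
Baggage claim ends at 1:51 PM − 210 min = 10:21 AM.
Check-in ends at 10:21 AM + 305 min = 3:26 PM.
Baggage claim starts at 3:26 PM − 470 min = 7:36 AM.

7:36 AM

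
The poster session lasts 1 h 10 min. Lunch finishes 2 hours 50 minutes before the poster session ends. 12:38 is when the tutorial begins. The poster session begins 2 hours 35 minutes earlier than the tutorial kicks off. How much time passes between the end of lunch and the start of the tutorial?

The poster session starts at 12:38 − 155 min = 10:03.
The poster session ends at 10:03 + 70 min = 11:13.
Lunch ends at 11:13 − 170 min = 08:23.
From 08:23 to 12:38 is 255 minutes.

255 minutes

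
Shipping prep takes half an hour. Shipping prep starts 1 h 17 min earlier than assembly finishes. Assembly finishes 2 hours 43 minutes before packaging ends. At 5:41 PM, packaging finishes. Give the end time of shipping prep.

2:11 PM

Assembly ends at 5:41 PM − 163 min = 2:58 PM.
Shipping prep starts at 2:58 PM − 77 min = 1:41 PM.
Shipping prep ends at 1:41 PM + 30 min = 2:11 PM.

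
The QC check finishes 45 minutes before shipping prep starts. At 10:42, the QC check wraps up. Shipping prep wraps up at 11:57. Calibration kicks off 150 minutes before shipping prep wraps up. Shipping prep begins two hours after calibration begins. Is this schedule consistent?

Calibration starts at 11:57 − 150 min = 09:27.
Shipping prep starts at 09:27 + 120 min = 11:27.
The QC check ends at 11:27 − 45 min = 10:42.
That matches the stated 10:42, so the schedule is consistent.

Yes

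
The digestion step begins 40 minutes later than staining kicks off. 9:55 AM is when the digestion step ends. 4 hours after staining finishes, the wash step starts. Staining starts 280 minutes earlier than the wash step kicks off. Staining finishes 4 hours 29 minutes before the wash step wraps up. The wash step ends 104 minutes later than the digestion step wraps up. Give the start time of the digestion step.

7:10 AM

The wash step ends at 9:55 AM + 104 min = 11:39 AM.
Staining ends at 11:39 AM − 269 min = 7:10 AM.
The wash step starts at 7:10 AM + 240 min = 11:10 AM.
Staining starts at 11:10 AM − 280 min = 6:30 AM.
The digestion step starts at 6:30 AM + 40 min = 7:10 AM.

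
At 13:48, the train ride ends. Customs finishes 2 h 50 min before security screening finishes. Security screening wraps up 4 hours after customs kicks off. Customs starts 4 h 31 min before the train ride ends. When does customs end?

10:27

Customs starts at 13:48 − 271 min = 09:17.
Security screening ends at 09:17 + 240 min = 13:17.
Customs ends at 13:17 − 170 min = 10:27.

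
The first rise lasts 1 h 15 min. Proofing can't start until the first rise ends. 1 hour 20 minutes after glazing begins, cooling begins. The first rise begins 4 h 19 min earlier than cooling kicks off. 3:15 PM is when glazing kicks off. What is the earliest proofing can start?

Cooling starts at 3:15 PM + 80 min = 4:35 PM.
The first rise starts at 4:35 PM − 259 min = 12:16 PM.
The first rise ends at 12:16 PM + 75 min = 1:31 PM.
Proofing is bounded by the first rise, so the earliest it can start is 1:31 PM.

1:31 PM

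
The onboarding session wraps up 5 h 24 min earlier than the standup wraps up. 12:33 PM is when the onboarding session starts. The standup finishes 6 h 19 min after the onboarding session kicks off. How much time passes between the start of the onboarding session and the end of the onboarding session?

The standup ends at 12:33 PM + 379 min = 6:52 PM.
The onboarding session ends at 6:52 PM − 324 min = 1:28 PM.
From 12:33 PM to 1:28 PM is 55 minutes.

55 minutes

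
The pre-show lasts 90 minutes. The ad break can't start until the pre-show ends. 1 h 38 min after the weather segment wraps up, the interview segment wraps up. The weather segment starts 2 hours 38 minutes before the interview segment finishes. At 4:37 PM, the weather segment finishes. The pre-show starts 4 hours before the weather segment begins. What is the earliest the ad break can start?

The interview segment ends at 4:37 PM + 98 min = 6:15 PM.
The weather segment starts at 6:15 PM − 158 min = 3:37 PM.
The pre-show starts at 3:37 PM − 240 min = 11:37 AM.
The pre-show ends at 11:37 AM + 90 min = 1:07 PM.
The ad break is bounded by the pre-show, so the earliest it can start is 1:07 PM.

1:07 PM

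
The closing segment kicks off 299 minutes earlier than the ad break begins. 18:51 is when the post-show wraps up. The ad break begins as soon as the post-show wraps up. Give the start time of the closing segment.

13:52

The ad break starts at 18:51.
The closing segment starts at 18:51 − 299 min = 13:52.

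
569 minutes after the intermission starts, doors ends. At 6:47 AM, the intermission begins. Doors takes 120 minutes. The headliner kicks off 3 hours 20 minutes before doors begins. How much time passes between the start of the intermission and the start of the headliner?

Doors ends at 6:47 AM + 569 min = 4:16 PM.
Doors starts at 4:16 PM − 120 min = 2:16 PM.
The headliner starts at 2:16 PM − 200 min = 10:56 AM.
From 6:47 AM to 10:56 AM is 249 minutes.

249 minutes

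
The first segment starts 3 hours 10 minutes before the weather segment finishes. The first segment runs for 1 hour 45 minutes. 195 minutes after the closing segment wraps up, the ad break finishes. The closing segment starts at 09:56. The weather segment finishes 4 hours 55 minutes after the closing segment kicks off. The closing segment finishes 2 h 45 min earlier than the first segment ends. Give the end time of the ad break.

13:56

The weather segment ends at 09:56 + 295 min = 14:51.
The first segment starts at 14:51 − 190 min = 11:41.
The first segment ends at 11:41 + 105 min = 13:26.
The closing segment ends at 13:26 − 165 min = 10:41.
The ad break ends at 10:41 + 195 min = 13:56.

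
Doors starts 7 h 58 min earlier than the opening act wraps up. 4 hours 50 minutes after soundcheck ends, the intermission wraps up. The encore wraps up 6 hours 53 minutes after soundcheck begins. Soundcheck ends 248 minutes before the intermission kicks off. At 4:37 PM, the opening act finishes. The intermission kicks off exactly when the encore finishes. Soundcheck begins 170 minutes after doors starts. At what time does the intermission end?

Doors starts at 4:37 PM − 478 min = 8:39 AM.
Soundcheck starts at 8:39 AM + 170 min = 11:29 AM.
The encore ends at 11:29 AM + 413 min = 6:22 PM.
So the intermission starts at 6:22 PM.
Soundcheck ends at 6:22 PM − 248 min = 2:14 PM.
The intermission ends at 2:14 PM + 290 min = 7:04 PM.

7:04 PM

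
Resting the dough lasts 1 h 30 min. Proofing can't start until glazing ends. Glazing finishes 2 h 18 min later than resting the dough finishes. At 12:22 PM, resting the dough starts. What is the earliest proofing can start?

4:10 PM

Resting the dough ends at 12:22 PM + 90 min = 1:52 PM.
Glazing ends at 1:52 PM + 138 min = 4:10 PM.
Proofing is bounded by glazing, so the earliest it can start is 4:10 PM.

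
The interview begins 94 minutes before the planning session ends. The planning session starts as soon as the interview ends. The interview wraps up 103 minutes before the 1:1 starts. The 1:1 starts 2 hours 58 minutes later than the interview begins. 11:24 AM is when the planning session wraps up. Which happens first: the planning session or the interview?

the interview

The interview starts at 11:24 AM − 94 min = 9:50 AM.
The 1:1 starts at 9:50 AM + 178 min = 12:48 PM.
The interview ends at 12:48 PM − 103 min = 11:05 AM.
So the planning session starts at 11:05 AM.
The planning session starts at 11:05 AM and the interview starts at 9:50 AM, so the interview is first.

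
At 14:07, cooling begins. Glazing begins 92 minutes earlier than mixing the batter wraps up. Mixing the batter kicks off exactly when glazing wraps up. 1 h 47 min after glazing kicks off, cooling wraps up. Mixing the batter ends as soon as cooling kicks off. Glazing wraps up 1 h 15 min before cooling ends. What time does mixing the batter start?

13:07

Mixing the batter ends at 14:07.
Glazing starts at 14:07 − 92 min = 12:35.
Cooling ends at 12:35 + 107 min = 14:22.
Glazing ends at 14:22 − 75 min = 13:07.
So mixing the batter starts at 13:07.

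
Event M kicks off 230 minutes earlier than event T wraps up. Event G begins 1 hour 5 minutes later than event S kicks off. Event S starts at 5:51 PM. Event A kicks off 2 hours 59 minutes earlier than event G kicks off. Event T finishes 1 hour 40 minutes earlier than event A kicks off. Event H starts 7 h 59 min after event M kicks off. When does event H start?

Event G starts at 5:51 PM + 65 min = 6:56 PM.
Event A starts at 6:56 PM − 179 min = 3:57 PM.
Event T ends at 3:57 PM − 100 min = 2:17 PM.
Event M starts at 2:17 PM − 230 min = 10:27 AM.
Event H starts at 10:27 AM + 479 min = 6:26 PM.

6:26 PM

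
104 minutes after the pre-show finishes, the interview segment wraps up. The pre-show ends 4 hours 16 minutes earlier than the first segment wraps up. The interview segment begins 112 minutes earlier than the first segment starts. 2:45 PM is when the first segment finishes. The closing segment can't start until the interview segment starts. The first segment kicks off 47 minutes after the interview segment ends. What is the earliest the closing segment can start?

The pre-show ends at 2:45 PM − 256 min = 10:29 AM.
The interview segment ends at 10:29 AM + 104 min = 12:13 PM.
The first segment starts at 12:13 PM + 47 min = 1:00 PM.
The interview segment starts at 1:00 PM − 112 min = 11:08 AM.
The closing segment is bounded by the interview segment, so the earliest it can start is 11:08 AM.

11:08 AM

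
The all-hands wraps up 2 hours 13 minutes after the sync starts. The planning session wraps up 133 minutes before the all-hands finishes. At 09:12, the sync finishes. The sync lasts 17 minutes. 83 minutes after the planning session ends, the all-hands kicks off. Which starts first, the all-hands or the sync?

The sync starts at 09:12 − 17 min = 08:55.
The all-hands ends at 08:55 + 133 min = 11:08.
The planning session ends at 11:08 − 133 min = 08:55.
The all-hands starts at 08:55 + 83 min = 10:18.
The all-hands starts at 10:18 and the sync starts at 08:55, so the sync is first.

the sync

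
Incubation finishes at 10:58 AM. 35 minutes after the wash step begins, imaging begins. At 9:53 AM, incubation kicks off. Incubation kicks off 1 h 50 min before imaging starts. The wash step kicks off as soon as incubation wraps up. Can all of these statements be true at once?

No

The wash step starts at 10:58 AM.
Imaging starts at 10:58 AM + 35 min = 11:33 AM.
Incubation starts at 11:33 AM − 110 min = 9:43 AM.
But incubation is also said to start at 9:53 AM — a 10-minute conflict.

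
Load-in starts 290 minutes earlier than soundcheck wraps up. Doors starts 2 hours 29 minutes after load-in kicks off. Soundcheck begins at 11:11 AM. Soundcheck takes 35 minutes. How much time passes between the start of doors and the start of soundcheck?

Soundcheck ends at 11:11 AM + 35 min = 11:46 AM.
Load-in starts at 11:46 AM − 290 min = 6:56 AM.
Doors starts at 6:56 AM + 149 min = 9:25 AM.
From 9:25 AM to 11:11 AM is 106 minutes.

106 minutes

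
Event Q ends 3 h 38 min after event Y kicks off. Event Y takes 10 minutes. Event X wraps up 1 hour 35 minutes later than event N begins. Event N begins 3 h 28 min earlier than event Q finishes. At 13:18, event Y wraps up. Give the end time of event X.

Event Y starts at 13:18 − 10 min = 13:08.
Event Q ends at 13:08 + 218 min = 16:46.
Event N starts at 16:46 − 208 min = 13:18.
Event X ends at 13:18 + 95 min = 14:53.

14:53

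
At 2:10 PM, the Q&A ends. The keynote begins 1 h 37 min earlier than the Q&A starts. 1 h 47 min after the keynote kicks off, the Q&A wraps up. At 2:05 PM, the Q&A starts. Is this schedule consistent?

The keynote starts at 2:05 PM − 97 min = 12:28 PM.
The Q&A ends at 12:28 PM + 107 min = 2:15 PM.
But the Q&A is also said to end at 2:10 PM — a 5-minute conflict.

No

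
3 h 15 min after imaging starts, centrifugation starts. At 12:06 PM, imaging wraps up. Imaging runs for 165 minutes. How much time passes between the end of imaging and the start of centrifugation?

Imaging starts at 12:06 PM − 165 min = 9:21 AM.
Centrifugation starts at 9:21 AM + 195 min = 12:36 PM.
From 12:06 PM to 12:36 PM is 0.5 hours.

0.5 hours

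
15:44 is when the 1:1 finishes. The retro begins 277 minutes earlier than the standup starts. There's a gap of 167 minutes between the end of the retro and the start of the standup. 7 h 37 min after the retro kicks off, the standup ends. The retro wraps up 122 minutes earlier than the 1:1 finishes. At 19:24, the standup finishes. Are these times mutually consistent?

The retro ends at 15:44 − 122 min = 13:42.
The standup starts at 13:42 + 167 min = 16:29.
The retro starts at 16:29 − 277 min = 11:52.
The standup ends at 11:52 + 457 min = 19:29.
But the standup is also said to end at 19:24 — a 5-minute conflict.

No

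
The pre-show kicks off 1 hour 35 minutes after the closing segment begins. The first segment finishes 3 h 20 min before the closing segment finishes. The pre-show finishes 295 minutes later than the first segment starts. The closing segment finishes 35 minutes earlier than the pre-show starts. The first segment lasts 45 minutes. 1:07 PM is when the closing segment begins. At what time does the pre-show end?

2:57 PM

The pre-show starts at 1:07 PM + 95 min = 2:42 PM.
The closing segment ends at 2:42 PM − 35 min = 2:07 PM.
The first segment ends at 2:07 PM − 200 min = 10:47 AM.
The first segment starts at 10:47 AM − 45 min = 10:02 AM.
The pre-show ends at 10:02 AM + 295 min = 2:57 PM.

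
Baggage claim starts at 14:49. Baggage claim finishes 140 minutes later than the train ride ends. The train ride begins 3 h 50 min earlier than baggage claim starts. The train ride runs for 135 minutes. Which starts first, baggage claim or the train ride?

The train ride starts at 14:49 − 230 min = 10:59.
Baggage claim starts at 14:49 and the train ride starts at 10:59, so the train ride is first.

the train ride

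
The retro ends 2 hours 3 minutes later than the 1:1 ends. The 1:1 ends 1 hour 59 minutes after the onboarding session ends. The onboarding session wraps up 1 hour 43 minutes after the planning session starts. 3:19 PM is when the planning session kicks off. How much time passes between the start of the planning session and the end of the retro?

The onboarding session ends at 3:19 PM + 103 min = 5:02 PM.
The 1:1 ends at 5:02 PM + 119 min = 7:01 PM.
The retro ends at 7:01 PM + 123 min = 9:04 PM.
From 3:19 PM to 9:04 PM is 345 minutes.

345 minutes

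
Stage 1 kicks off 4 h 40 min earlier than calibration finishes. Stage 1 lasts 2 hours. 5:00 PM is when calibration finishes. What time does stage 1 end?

Stage 1 starts at 5:00 PM − 280 min = 12:20 PM.
Stage 1 ends at 12:20 PM + 120 min = 2:20 PM.

2:20 PM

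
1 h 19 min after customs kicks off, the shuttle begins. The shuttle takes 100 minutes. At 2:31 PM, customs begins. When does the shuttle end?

5:30 PM

The shuttle starts at 2:31 PM + 79 min = 3:50 PM.
The shuttle ends at 3:50 PM + 100 min = 5:30 PM.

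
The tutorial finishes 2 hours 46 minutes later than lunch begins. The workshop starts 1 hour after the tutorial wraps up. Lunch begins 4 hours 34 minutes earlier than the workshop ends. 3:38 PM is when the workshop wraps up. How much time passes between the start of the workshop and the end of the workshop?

48 minutes

Lunch starts at 3:38 PM − 274 min = 11:04 AM.
The tutorial ends at 11:04 AM + 166 min = 1:50 PM.
The workshop starts at 1:50 PM + 60 min = 2:50 PM.
From 2:50 PM to 3:38 PM is 48 minutes.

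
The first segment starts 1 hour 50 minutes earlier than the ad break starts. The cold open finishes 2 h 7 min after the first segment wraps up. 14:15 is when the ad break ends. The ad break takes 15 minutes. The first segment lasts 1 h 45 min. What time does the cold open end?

16:02

The ad break starts at 14:15 − 15 min = 14:00.
The first segment starts at 14:00 − 110 min = 12:10.
The first segment ends at 12:10 + 105 min = 13:55.
The cold open ends at 13:55 + 127 min = 16:02.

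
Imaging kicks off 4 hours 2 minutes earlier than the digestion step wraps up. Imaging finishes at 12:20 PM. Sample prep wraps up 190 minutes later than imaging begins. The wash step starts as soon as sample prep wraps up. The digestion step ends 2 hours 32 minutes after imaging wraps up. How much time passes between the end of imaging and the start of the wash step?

100 minutes

The digestion step ends at 12:20 PM + 152 min = 2:52 PM.
Imaging starts at 2:52 PM − 242 min = 10:50 AM.
Sample prep ends at 10:50 AM + 190 min = 2:00 PM.
So the wash step starts at 2:00 PM.
From 12:20 PM to 2:00 PM is 100 minutes.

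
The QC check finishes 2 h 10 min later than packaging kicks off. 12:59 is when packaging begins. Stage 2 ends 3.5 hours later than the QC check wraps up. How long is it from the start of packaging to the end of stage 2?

The QC check ends at 12:59 + 130 min = 15:09.
Stage 2 ends at 15:09 + 210 min = 18:39.
From 12:59 to 18:39 is 5 h 40 min.

5 h 40 min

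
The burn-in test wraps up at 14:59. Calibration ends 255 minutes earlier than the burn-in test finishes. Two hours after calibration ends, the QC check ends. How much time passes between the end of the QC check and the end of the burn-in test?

Calibration ends at 14:59 − 255 min = 10:44.
The QC check ends at 10:44 + 120 min = 12:44.
From 12:44 to 14:59 is 2 hours 15 minutes.

2 hours 15 minutes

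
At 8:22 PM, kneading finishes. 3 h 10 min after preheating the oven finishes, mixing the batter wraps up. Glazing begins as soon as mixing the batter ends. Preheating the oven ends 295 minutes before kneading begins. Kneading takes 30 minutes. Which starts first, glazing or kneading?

Kneading starts at 8:22 PM − 30 min = 7:52 PM.
Preheating the oven ends at 7:52 PM − 295 min = 2:57 PM.
Mixing the batter ends at 2:57 PM + 190 min = 6:07 PM.
So glazing starts at 6:07 PM.
Glazing starts at 6:07 PM and kneading starts at 7:52 PM, so glazing is first.

glazing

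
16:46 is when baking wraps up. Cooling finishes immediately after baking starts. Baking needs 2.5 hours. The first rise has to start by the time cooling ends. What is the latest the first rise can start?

14:16

Baking starts at 16:46 − 150 min = 14:16.
So cooling ends at 14:16.
The first rise is bounded by cooling, so the latest it can start is 14:16.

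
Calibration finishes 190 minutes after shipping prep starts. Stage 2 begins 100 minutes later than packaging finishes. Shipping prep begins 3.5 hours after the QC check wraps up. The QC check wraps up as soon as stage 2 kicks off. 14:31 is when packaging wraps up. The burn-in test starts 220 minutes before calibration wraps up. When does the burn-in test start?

19:11

Stage 2 starts at 14:31 + 100 min = 16:11.
So the QC check ends at 16:11.
Shipping prep starts at 16:11 + 210 min = 19:41.
Calibration ends at 19:41 + 190 min = 22:51.
The burn-in test starts at 22:51 − 220 min = 19:11.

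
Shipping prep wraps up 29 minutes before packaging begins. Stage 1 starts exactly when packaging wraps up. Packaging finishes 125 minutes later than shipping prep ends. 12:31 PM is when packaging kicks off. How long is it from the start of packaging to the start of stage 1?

Shipping prep ends at 12:31 PM − 29 min = 12:02 PM.
Packaging ends at 12:02 PM + 125 min = 2:07 PM.
So stage 1 starts at 2:07 PM.
From 12:31 PM to 2:07 PM is 1 h 36 min.

1 h 36 min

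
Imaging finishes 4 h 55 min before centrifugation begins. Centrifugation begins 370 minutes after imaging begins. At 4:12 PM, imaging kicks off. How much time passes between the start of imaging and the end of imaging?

Centrifugation starts at 4:12 PM + 370 min = 10:22 PM.
Imaging ends at 10:22 PM − 295 min = 5:27 PM.
From 4:12 PM to 5:27 PM is 1 hour 15 minutes.

1 hour 15 minutes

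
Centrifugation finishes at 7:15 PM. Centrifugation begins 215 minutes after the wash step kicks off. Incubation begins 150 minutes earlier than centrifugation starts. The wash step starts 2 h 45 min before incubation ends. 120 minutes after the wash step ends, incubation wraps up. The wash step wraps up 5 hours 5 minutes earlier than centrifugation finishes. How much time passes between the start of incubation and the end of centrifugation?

285 minutes

The wash step ends at 7:15 PM − 305 min = 2:10 PM.
Incubation ends at 2:10 PM + 120 min = 4:10 PM.
The wash step starts at 4:10 PM − 165 min = 1:25 PM.
Centrifugation starts at 1:25 PM + 215 min = 5:00 PM.
Incubation starts at 5:00 PM − 150 min = 2:30 PM.
From 2:30 PM to 7:15 PM is 285 minutes.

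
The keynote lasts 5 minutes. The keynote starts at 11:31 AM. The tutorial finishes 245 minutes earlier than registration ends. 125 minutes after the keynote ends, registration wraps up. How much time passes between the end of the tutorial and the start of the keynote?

The keynote ends at 11:31 AM + 5 min = 11:36 AM.
Registration ends at 11:36 AM + 125 min = 1:41 PM.
The tutorial ends at 1:41 PM − 245 min = 9:36 AM.
From 9:36 AM to 11:31 AM is 1 hour 55 minutes.

1 hour 55 minutes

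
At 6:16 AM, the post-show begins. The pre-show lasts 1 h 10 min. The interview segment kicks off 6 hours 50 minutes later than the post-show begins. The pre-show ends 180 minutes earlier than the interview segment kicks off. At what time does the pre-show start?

8:56 AM

The interview segment starts at 6:16 AM + 410 min = 1:06 PM.
The pre-show ends at 1:06 PM − 180 min = 10:06 AM.
The pre-show starts at 10:06 AM − 70 min = 8:56 AM.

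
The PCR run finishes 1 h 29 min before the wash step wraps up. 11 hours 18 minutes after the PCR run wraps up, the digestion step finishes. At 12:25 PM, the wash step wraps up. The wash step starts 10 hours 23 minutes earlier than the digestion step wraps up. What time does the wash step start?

11:51 AM

The PCR run ends at 12:25 PM − 89 min = 10:56 AM.
The digestion step ends at 10:56 AM + 678 min = 10:14 PM.
The wash step starts at 10:14 PM − 623 min = 11:51 AM.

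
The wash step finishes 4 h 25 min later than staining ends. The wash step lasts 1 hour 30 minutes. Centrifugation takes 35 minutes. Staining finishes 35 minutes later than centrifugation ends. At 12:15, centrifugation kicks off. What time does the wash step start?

16:20

Centrifugation ends at 12:15 + 35 min = 12:50.
Staining ends at 12:50 + 35 min = 13:25.
The wash step ends at 13:25 + 265 min = 17:50.
The wash step starts at 17:50 − 90 min = 16:20.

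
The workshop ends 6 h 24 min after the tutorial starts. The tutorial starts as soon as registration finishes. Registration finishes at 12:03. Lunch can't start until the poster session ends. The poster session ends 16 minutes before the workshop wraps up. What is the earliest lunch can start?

The tutorial starts at 12:03.
The workshop ends at 12:03 + 384 min = 18:27.
The poster session ends at 18:27 − 16 min = 18:11.
Lunch is bounded by the poster session, so the earliest it can start is 18:11.

18:11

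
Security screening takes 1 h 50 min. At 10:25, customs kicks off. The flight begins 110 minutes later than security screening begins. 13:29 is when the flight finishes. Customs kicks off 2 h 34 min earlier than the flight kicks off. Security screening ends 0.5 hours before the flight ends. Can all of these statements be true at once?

Yes

Security screening ends at 13:29 − 30 min = 12:59.
Security screening starts at 12:59 − 110 min = 11:09.
The flight starts at 11:09 + 110 min = 12:59.
Customs starts at 12:59 − 154 min = 10:25.
That matches the stated 10:25, so the schedule is consistent.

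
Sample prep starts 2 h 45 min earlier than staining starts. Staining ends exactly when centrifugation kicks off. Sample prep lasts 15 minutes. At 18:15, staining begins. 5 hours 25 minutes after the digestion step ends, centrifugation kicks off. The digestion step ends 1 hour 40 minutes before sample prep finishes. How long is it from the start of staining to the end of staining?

75 minutes

Sample prep starts at 18:15 − 165 min = 15:30.
Sample prep ends at 15:30 + 15 min = 15:45.
The digestion step ends at 15:45 − 100 min = 14:05.
Centrifugation starts at 14:05 + 325 min = 19:30.
So staining ends at 19:30.
From 18:15 to 19:30 is 75 minutes.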